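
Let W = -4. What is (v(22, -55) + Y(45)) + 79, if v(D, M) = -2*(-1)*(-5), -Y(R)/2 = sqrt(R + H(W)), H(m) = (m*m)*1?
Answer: 69 - 2*sqrt(61) ≈ 53.380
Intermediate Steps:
H(m) = m**2 (H(m) = m**2*1 = m**2)
Y(R) = -2*sqrt(16 + R) (Y(R) = -2*sqrt(R + (-4)**2) = -2*sqrt(R + 16) = -2*sqrt(16 + R))
v(D, M) = -10 (v(D, M) = 2*(-5) = -10)
(v(22, -55) + Y(45)) + 79 = (-10 - 2*sqrt(16 + 45)) + 79 = (-10 - 2*sqrt(61)) + 79 = 69 - 2*sqrt(61)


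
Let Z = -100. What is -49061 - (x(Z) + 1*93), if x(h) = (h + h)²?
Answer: -89154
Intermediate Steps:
x(h) = 4*h² (x(h) = (2*h)² = 4*h²)
-49061 - (x(Z) + 1*93) = -49061 - (4*(-100)² + 1*93) = -49061 - (4*10000 + 93) = -49061 - (40000 + 93) = -49061 - 1*40093 = -49061 - 40093 = -89154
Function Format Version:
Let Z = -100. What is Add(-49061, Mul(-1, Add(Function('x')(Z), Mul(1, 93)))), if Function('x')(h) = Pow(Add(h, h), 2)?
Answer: -89154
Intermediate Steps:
Function('x')(h) = Mul(4, Pow(h, 2)) (Function('x')(h) = Pow(Mul(2, h), 2) = Mul(4, Pow(h, 2)))
Add(-49061, Mul(-1, Add(Function('x')(Z), Mul(1, 93)))) = Add(-49061, Mul(-1, Add(Mul(4, Pow(-100, 2)), Mul(1, 93)))) = Add(-49061, Mul(-1, Add(Mul(4, 10000), 93))) = Add(-49061, Mul(-1, Add(40000, 93))) = Add(-49061, Mul(-1, 40093)) = Add(-49061, -40093) = -89154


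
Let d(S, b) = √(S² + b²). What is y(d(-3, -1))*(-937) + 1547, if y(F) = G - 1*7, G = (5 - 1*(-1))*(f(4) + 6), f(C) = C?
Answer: -48114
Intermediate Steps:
G = 60 (G = (5 - 1*(-1))*(4 + 6) = (5 + 1)*10 = 6*10 = 60)
y(F) = 53 (y(F) = 60 - 1*7 = 60 - 7 = 53)
y(d(-3, -1))*(-937) + 1547 = 53*(-937) + 1547 = -49661 + 1547 = -48114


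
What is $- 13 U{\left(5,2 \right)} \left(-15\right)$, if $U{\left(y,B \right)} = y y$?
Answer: $4875$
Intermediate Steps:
$U{\left(y,B \right)} = y^{2}$
$- 13 U{\left(5,2 \right)} \left(-15\right) = - 13 \cdot 5^{2} \left(-15\right) = \left(-13\right) 25 \left(-15\right) = \left(-325\right) \left(-15\right) = 4875$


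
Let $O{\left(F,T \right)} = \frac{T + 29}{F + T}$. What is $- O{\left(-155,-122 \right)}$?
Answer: $- \frac{93}{277} \approx -0.33574$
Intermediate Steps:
$O{\left(F,T \right)} = \frac{29 + T}{F + T}$
$- O{\left(-155,-122 \right)} = - \frac{29 - 122}{-155 - 122} = - \frac{-93}{-277} = - \frac{\left(-1\right) \left(-93\right)}{277} = \left(-1\right) \frac{93}{277} = - \frac{93}{277}$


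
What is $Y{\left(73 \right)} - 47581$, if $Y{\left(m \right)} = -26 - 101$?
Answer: $-47708$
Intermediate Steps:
$Y{\left(m \right)} = -127$
$Y{\left(73 \right)} - 47581 = -127 - 47581 = -47708$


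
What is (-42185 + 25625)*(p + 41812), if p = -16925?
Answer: -412128720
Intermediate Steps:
(-42185 + 25625)*(p + 41812) = (-42185 + 25625)*(-16925 + 41812) = -16560*24887 = -412128720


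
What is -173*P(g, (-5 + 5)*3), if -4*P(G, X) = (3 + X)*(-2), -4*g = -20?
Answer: -519/2 ≈ -259.50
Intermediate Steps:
g = 5 (g = -¼*(-20) = 5)
P(G, X) = 3/2 + X/2 (P(G, X) = -(3 + X)*(-2)/4 = -(-6 - 2*X)/4 = 3/2 + X/2)
-173*P(g, (-5 + 5)*3) = -173*(3/2 + ((-5 + 5)*3)/2) = -173*(3/2 + (0*3)/2) = -173*(3/2 + (½)*0) = -173*(3/2 + 0) = -173*3/2 = -519/2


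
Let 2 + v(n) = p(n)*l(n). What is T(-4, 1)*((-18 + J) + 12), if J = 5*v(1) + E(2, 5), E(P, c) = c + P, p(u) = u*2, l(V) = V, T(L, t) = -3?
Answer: -3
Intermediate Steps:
p(u) = 2*u
v(n) = -2 + 2*n**2 (v(n) = -2 + (2*n)*n = -2 + 2*n**2)
E(P, c) = P + c
J = 7 (J = 5*(-2 + 2*1**2) + (2 + 5) = 5*(-2 + 2*1) + 7 = 5*(-2 + 2) + 7 = 5*0 + 7 = 0 + 7 = 7)
T(-4, 1)*((-18 + J) + 12) = -3*((-18 + 7) + 12) = -3*(-11 + 12) = -3*1 = -3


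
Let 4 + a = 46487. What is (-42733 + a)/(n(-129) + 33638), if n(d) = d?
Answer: 3750/33509 ≈ 0.11191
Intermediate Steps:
a = 46483 (a = -4 + 46487 = 46483)
(-42733 + a)/(n(-129) + 33638) = (-42733 + 46483)/(-129 + 33638) = 3750/33509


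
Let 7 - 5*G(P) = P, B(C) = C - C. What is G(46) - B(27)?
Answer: -39/5 ≈ -7.8000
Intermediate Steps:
B(C) = 0
G(P) = 7/5 - P/5
G(46) - B(27) = (7/5 - ⅕*46) - 1*0 = (7/5 - 46/5) + 0 = -39/5 + 0 = -39/5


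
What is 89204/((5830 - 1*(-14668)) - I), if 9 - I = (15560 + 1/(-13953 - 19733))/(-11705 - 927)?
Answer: 37958224524608/8717986924769 ≈ 4.3540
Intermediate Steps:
I = 4353848127/425521552 (I = 9 - (15560 + 1/(-13953 - 19733))/(-11705 - 927) = 9 - (15560 + 1/(-33686))/(-12632) = 9 - (15560 - 1/33686)*(-1)/12632 = 9 - 524154159*(-1)/(33686*12632) = 9 - 1*(-524154159/425521552) = 9 + 524154159/425521552 = 4353848127/425521552 ≈ 10.232)
89204/((5830 - 1*(-14668)) - I) = 89204/((5830 - 1*(-14668)) - 1*4353848127/425521552) = 89204/((5830 + 14668) - 4353848127/425521552) = 89204/(20498 - 4353848127/425521552) = 89204/(8717986924769/425521552) = 89204*(425521552/8717986924769) = 37958224524608/8717986924769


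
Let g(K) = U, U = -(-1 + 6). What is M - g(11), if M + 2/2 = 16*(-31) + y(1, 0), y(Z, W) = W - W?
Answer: -492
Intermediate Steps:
y(Z, W) = 0
U = -5 (U = -1*5 = -5)
M = -497 (M = -1 + (16*(-31) + 0) = -1 + (-496 + 0) = -1 - 496 = -497)
g(K) = -5
M - g(11) = -497 - 1*(-5) = -497 + 5 = -492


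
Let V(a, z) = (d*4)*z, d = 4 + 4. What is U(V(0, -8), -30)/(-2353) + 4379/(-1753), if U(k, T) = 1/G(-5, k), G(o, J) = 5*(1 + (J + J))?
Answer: -26326174032/10538886995 ≈ -2.4980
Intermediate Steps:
d = 8
V(a, z) = 32*z (V(a, z) = (8*4)*z = 32*z)
G(o, J) = 5 + 10*J (G(o, J) = 5*(1 + 2*J) = 5 + 10*J)
U(k, T) = 1/(5 + 10*k)
U(V(0, -8), -30)/(-2353) + 4379/(-1753) = (1/(5*(1 + 2*(32*(-8)))))/(-2353) + 4379/(-1753) = (1/(5*(1 + 2*(-256))))*(-1/2353) + 4379*(-1/1753) = (1/(5*(1 - 512)))*(-1/2353) - 4379/1753 = ((⅕)/(-511))*(-1/2353) - 4379/1753 = ((⅕)*(-1/511))*(-1/2353) - 4379/1753 = -1/2555*(-1/2353) - 4379/1753 = 1/6011915 - 4379/1753 = -26326174032/10538886995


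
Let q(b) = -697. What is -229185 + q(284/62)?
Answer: -229882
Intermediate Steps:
-229185 + q(284/62) = -229185 - 697 = -229882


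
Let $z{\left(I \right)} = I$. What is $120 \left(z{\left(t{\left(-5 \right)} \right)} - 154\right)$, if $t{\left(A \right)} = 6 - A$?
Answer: $-17160$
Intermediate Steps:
$120 \left(z{\left(t{\left(-5 \right)} \right)} - 154\right) = 120 \left(\left(6 - -5\right) - 154\right) = 120 \left(\left(6 + 5\right) - 154\right) = 120 \left(11 - 154\right) = 120 \left(-143\right) = -17160$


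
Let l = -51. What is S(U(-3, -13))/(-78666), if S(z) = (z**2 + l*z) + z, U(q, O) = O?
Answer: -39/3746 ≈ -0.010411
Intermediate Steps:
S(z) = z**2 - 50*z (S(z) = (z**2 - 51*z) + z = z**2 - 50*z)
S(U(-3, -13))/(-78666) = -13*(-50 - 13)/(-78666) = -13*(-63)*(-1/78666) = 819*(-1/78666) = -39/3746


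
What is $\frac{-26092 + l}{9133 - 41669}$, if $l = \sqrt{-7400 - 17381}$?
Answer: $\frac{6523}{8134} - \frac{i \sqrt{24781}}{32536} \approx 0.80194 - 0.0048383 i$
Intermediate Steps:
$l = i \sqrt{24781}$ ($l = \sqrt{-24781} = i \sqrt{24781} \approx 157.42 i$)
$\frac{-26092 + l}{9133 - 41669} = \frac{-26092 + i \sqrt{24781}}{9133 - 41669} = \frac{-26092 + i \sqrt{24781}}{-32536} = \left(-26092 + i \sqrt{24781}\right) \left(- \frac{1}{32536}\right) = \frac{6523}{8134} - \frac{i \sqrt{24781}}{32536}$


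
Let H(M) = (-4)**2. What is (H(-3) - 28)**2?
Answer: 144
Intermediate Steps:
H(M) = 16
(H(-3) - 28)**2 = (16 - 28)**2 = (-12)**2 = 144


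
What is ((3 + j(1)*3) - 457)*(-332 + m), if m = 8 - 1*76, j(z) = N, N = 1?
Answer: 180400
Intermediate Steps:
j(z) = 1
m = -68 (m = 8 - 76 = -68)
((3 + j(1)*3) - 457)*(-332 + m) = ((3 + 1*3) - 457)*(-332 - 68) = ((3 + 3) - 457)*(-400) = (6 - 457)*(-400) = -451*(-400) = 180400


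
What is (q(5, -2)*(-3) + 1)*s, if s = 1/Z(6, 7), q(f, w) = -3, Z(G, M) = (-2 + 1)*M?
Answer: -10/7 ≈ -1.4286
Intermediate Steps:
Z(G, M) = -M
s = -⅐ (s = 1/(-1*7) = 1/(-7) = -⅐ ≈ -0.14286)
(q(5, -2)*(-3) + 1)*s = (-3*(-3) + 1)*(-⅐) = (9 + 1)*(-⅐) = 10*(-⅐) = -10/7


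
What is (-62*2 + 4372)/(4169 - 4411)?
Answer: -2124/121 ≈ -17.554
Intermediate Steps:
(-62*2 + 4372)/(4169 - 4411) = (-124 + 4372)/(-242) = 4248*(-1/242) = -2124/121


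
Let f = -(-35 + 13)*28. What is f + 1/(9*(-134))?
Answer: 742895/1206 ≈ 616.00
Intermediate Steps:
f = 616 (f = -(-22)*28 = -1*(-616) = 616)
f + 1/(9*(-134)) = 616 + 1/(9*(-134)) = 616 + 1/(-1206) = 616 - 1/1206 = 742895/1206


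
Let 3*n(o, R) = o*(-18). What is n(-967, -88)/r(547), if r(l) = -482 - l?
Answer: -1934/343 ≈ -5.6385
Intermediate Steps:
n(o, R) = -6*o (n(o, R) = (o*(-18))/3 = (-18*o)/3 = -6*o)
n(-967, -88)/r(547) = (-6*(-967))/(-482 - 1*547) = 5802/(-482 - 547) = 5802/(-1029) = 5802*(-1/1029) = -1934/343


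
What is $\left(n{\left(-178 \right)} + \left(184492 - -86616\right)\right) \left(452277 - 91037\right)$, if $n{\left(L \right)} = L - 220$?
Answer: $97791280400$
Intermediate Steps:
$n{\left(L \right)} = -220 + L$
$\left(n{\left(-178 \right)} + \left(184492 - -86616\right)\right) \left(452277 - 91037\right) = \left(\left(-220 - 178\right) + \left(184492 - -86616\right)\right) \left(452277 - 91037\right) = \left(-398 + \left(184492 + 86616\right)\right) 361240 = \left(-398 + 271108\right) 361240 = 270710 \cdot 361240 = 97791280400$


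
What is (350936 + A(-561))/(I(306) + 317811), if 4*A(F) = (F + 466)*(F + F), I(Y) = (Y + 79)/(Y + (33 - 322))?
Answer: 12837839/10806344 ≈ 1.1880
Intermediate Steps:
I(Y) = (79 + Y)/(-289 + Y) (I(Y) = (79 + Y)/(Y - 289) = (79 + Y)/(-289 + Y))
A(F) = F*(466 + F)/2 (A(F) = ((F + 466)*(F + F))/4 = ((466 + F)*(2*F))/4 = (2*F*(466 + F))/4 = F*(466 + F)/2)
(350936 + A(-561))/(I(306) + 317811) = (350936 + (½)*(-561)*(466 - 561))/((79 + 306)/(-289 + 306) + 317811) = (350936 + (½)*(-561)*(-95))/(385/17 + 317811) = (350936 + 53295/2)/((1/17)*385 + 317811) = 755167/(2*(385/17 + 317811)) = 755167/(2*(5403172/17)) = (755167/2)*(17/5403172) = 12837839/10806344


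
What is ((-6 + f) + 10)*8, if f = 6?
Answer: 80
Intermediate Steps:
((-6 + f) + 10)*8 = ((-6 + 6) + 10)*8 = (0 + 10)*8 = 10*8 = 80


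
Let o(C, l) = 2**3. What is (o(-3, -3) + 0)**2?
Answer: 64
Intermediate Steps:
o(C, l) = 8
(o(-3, -3) + 0)**2 = (8 + 0)**2 = 8**2 = 64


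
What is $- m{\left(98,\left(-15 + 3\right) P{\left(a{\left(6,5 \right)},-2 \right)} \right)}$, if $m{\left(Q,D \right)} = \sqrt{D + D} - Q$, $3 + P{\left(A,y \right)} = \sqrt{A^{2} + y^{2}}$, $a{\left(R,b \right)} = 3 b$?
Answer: $98 - 2 \sqrt{18 - 6 \sqrt{229}} \approx 98.0 - 17.064 i$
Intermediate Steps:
$P{\left(A,y \right)} = -3 + \sqrt{A^{2} + y^{2}}$
$m{\left(Q,D \right)} = - Q + \sqrt{2} \sqrt{D}$ ($m{\left(Q,D \right)} = \sqrt{2 D} - Q = \sqrt{2} \sqrt{D} - Q = - Q + \sqrt{2} \sqrt{D}$)
$- m{\left(98,\left(-15 + 3\right) P{\left(a{\left(6,5 \right)},-2 \right)} \right)} = - (\left(-1\right) 98 + \sqrt{2} \sqrt{\left(-15 + 3\right) \left(-3 + \sqrt{\left(3 \cdot 5\right)^{2} + \left(-2\right)^{2}}\right)}) = - (-98 + \sqrt{2} \sqrt{- 12 \left(-3 + \sqrt{15^{2} + 4}\right)}) = - (-98 + \sqrt{2} \sqrt{- 12 \left(-3 + \sqrt{225 + 4}\right)}) = - (-98 + \sqrt{2} \sqrt{- 12 \left(-3 + \sqrt{229}\right)}) = - (-98 + \sqrt{2} \sqrt{36 - 12 \sqrt{229}}) = 98 - \sqrt{2} \sqrt{36 - 12 \sqrt{229}}$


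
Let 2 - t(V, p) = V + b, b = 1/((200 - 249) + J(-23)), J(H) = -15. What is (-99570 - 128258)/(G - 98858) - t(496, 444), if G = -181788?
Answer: 4443602141/8980672 ≈ 494.80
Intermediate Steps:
b = -1/64 (b = 1/((200 - 249) - 15) = 1/(-49 - 15) = 1/(-64) = -1/64 ≈ -0.015625)
t(V, p) = 129/64 - V (t(V, p) = 2 - (V - 1/64) = 2 - (-1/64 + V) = 2 + (1/64 - V) = 129/64 - V)
(-99570 - 128258)/(G - 98858) - t(496, 444) = (-99570 - 128258)/(-181788 - 98858) - (129/64 - 1*496) = -227828/(-280646) - (129/64 - 496) = -227828*(-1/280646) - 1*(-31615/64) = 113914/140323 + 31615/64 = 4443602141/8980672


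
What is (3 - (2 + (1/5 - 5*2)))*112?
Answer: 6048/5 ≈ 1209.6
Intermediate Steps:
(3 - (2 + (1/5 - 5*2)))*112 = (3 - (2 + (1/5 - 10)))*112 = (3 - (2 - 49/5))*112 = (3 - 1*(-39/5))*112 = (3 + 39/5)*112 = (54/5)*112 = 6048/5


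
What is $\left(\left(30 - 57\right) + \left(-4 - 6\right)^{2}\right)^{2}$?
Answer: $5329$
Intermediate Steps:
$\left(\left(30 - 57\right) + \left(-4 - 6\right)^{2}\right)^{2} = \left(\left(30 - 57\right) + \left(-10\right)^{2}\right)^{2} = \left(-27 + 100\right)^{2} = 73^{2} = 5329$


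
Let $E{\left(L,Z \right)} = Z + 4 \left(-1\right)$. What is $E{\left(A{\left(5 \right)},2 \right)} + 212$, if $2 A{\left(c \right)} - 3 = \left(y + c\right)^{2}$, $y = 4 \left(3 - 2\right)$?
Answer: $210$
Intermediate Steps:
$y = 4$ ($y = 4 \cdot 1 = 4$)
$A{\left(c \right)} = \frac{3}{2} + \frac{\left(4 + c\right)^{2}}{2}$
$E{\left(L,Z \right)} = -4 + Z$ ($E{\left(L,Z \right)} = Z - 4 = -4 + Z$)
$E{\left(A{\left(5 \right)},2 \right)} + 212 = \left(-4 + 2\right) + 212 = -2 + 212 = 210$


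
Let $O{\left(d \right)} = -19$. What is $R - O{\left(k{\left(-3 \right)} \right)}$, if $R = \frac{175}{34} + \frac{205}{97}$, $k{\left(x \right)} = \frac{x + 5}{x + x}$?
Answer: $\frac{86607}{3298} \approx 26.26$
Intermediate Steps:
$k{\left(x \right)} = \frac{5 + x}{2 x}$
$R = \frac{23945}{3298}$ ($R = 175 \cdot \frac{1}{34} + 205 \cdot \frac{1}{97} = \frac{175}{34} + \frac{205}{97} = \frac{23945}{3298} \approx 7.2605$)
$R - O{\left(k{\left(-3 \right)} \right)} = \frac{23945}{3298} - -19 = \frac{23945}{3298} + 19 = \frac{86607}{3298}$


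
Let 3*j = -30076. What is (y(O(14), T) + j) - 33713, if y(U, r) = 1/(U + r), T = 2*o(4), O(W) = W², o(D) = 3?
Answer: -26505427/606 ≈ -43738.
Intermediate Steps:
j = -30076/3 (j = (⅓)*(-30076) = -30076/3 ≈ -10025.)
T = 6 (T = 2*3 = 6)
(y(O(14), T) + j) - 33713 = (1/(14² + 6) - 30076/3) - 33713 = (1/(196 + 6) - 30076/3) - 33713 = (1/202 - 30076/3) - 33713 = -6075349/606 - 33713 = -26505427/606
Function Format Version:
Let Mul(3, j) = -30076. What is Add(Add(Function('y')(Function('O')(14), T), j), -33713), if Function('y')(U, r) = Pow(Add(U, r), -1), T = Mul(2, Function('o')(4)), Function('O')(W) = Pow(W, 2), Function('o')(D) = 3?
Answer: Rational(-26505427, 606) ≈ -43738.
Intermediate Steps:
j = Rational(-30076, 3) (j = Mul(Rational(1, 3), -30076) = Rational(-30076, 3) ≈ -10025.)
T = 6 (T = Mul(2, 3) = 6)
Add(Add(Function('y')(Function('O')(14), T), j), -33713) = Add(Add(Pow(Add(Pow(14, 2), 6), -1), Rational(-30076, 3)), -33713) = Add(Add(Pow(Add(196, 6), -1), Rational(-30076, 3)), -33713) = Add(Add(Pow(202, -1), Rational(-30076, 3)), -33713) = Add(Add(Rational(1, 202), Rational(-30076, 3)), -33713) = Add(Rational(-6075349, 606), -33713) = Rational(-26505427, 606)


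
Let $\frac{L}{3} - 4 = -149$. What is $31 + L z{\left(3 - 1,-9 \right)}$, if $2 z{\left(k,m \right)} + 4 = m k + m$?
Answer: $\frac{13547}{2} \approx 6773.5$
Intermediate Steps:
$L = -435$ ($L = 12 + 3 \left(-149\right) = 12 - 447 = -435$)
$z{\left(k,m \right)} = -2 + \frac{m}{2} + \frac{k m}{2}$ ($z{\left(k,m \right)} = -2 + \frac{m k + m}{2} = -2 + \frac{k m + m}{2} = -2 + \frac{m + k m}{2} = -2 + \left(\frac{m}{2} + \frac{k m}{2}\right) = -2 + \frac{m}{2} + \frac{k m}{2}$)
$31 + L z{\left(3 - 1,-9 \right)} = 31 - 435 \left(-2 + \frac{1}{2} \left(-9\right) + \frac{1}{2} \left(3 - 1\right) \left(-9\right)\right) = 31 - 435 \left(-2 - \frac{9}{2} + \frac{1}{2} \left(3 - 1\right) \left(-9\right)\right) = 31 - 435 \left(-2 - \frac{9}{2} + \frac{1}{2} \cdot 2 \left(-9\right)\right) = 31 - 435 \left(-2 - \frac{9}{2} - 9\right) = 31 - - \frac{13485}{2} = 31 + \frac{13485}{2} = \frac{13547}{2}$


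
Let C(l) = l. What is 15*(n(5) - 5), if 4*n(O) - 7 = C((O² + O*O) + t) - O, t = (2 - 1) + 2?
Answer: 525/4 ≈ 131.25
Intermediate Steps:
t = 3 (t = 1 + 2 = 3)
n(O) = 5/2 + O²/2 - O/4 (n(O) = 7/4 + (((O² + O*O) + 3) - O)/4 = 7/4 + (((O² + O²) + 3) - O)/4 = 7/4 + ((2*O² + 3) - O)/4 = 7/4 + ((3 + 2*O²) - O)/4 = 7/4 + (3 - O + 2*O²)/4 = 7/4 + (¾ + O²/2 - O/4) = 5/2 + O²/2 - O/4)
15*(n(5) - 5) = 15*((5/2 + (½)*5² - ¼*5) - 5) = 15*((5/2 + (½)*25 - 5/4) - 5) = 15*((5/2 + 25/2 - 5/4) - 5) = 15*(55/4 - 5) = 15*(35/4) = 525/4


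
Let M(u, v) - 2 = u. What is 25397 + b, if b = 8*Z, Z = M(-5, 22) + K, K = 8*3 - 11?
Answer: 25477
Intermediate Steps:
M(u, v) = 2 + u
K = 13 (K = 24 - 11 = 13)
Z = 10 (Z = (2 - 5) + 13 = -3 + 13 = 10)
b = 80 (b = 8*10 = 80)
25397 + b = 25397 + 80 = 25477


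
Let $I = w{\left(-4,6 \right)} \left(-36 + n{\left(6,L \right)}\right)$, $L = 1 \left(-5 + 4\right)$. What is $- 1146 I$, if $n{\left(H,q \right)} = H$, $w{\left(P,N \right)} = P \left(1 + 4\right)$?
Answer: $-687600$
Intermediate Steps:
$w{\left(P,N \right)} = 5 P$ ($w{\left(P,N \right)} = P 5 = 5 P$)
$L = -1$ ($L = 1 \left(-1\right) = -1$)
$I = 600$ ($I = 5 \left(-4\right) \left(-36 + 6\right) = \left(-20\right) \left(-30\right) = 600$)
$- 1146 I = \left(-1146\right) 600 = -687600$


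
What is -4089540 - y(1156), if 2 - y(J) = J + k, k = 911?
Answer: -4087475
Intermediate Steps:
y(J) = -909 - J (y(J) = 2 - (J + 911) = 2 - (911 + J) = 2 + (-911 - J) = -909 - J)
-4089540 - y(1156) = -4089540 - (-909 - 1*1156) = -4089540 - (-909 - 1156) = -4089540 - 1*(-2065) = -4089540 + 2065 = -4087475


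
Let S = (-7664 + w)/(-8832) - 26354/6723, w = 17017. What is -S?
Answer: 98546249/19792512 ≈ 4.9790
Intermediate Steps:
S = -98546249/19792512 (S = (-7664 + 17017)/(-8832) - 26354/6723 = 9353*(-1/8832) - 26354*1/6723 = -9353/8832 - 26354/6723 = -98546249/19792512 ≈ -4.9790)
-S = -1*(-98546249/19792512) = 98546249/19792512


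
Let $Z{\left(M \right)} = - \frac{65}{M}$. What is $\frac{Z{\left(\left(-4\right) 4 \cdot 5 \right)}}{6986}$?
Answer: $\frac{13}{111776} \approx 0.0001163$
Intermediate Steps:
$\frac{Z{\left(\left(-4\right) 4 \cdot 5 \right)}}{6986} = \frac{\left(-65\right) \frac{1}{\left(-4\right) 4 \cdot 5}}{6986} = - \frac{65}{\left(-16\right) 5} \cdot \frac{1}{6986} = - \frac{65}{-80} \cdot \frac{1}{6986} = \left(-65\right) \left(- \frac{1}{80}\right) \frac{1}{6986} = \frac{13}{16} \cdot \frac{1}{6986} = \frac{13}{111776}$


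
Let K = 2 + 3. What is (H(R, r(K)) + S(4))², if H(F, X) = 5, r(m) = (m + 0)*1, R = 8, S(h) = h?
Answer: 81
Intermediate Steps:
K = 5
r(m) = m (r(m) = m*1 = m)
(H(R, r(K)) + S(4))² = (5 + 4)² = 9² = 81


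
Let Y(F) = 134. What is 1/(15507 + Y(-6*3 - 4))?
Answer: 1/15641 ≈ 6.3934e-5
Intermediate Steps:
1/(15507 + Y(-6*3 - 4)) = 1/(15507 + 134) = 1/15641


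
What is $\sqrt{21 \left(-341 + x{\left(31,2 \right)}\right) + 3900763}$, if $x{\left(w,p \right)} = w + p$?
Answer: $\sqrt{3894295} \approx 1973.4$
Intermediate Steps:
$x{\left(w,p \right)} = p + w$
$\sqrt{21 \left(-341 + x{\left(31,2 \right)}\right) + 3900763} = \sqrt{21 \left(-341 + \left(2 + 31\right)\right) + 3900763} = \sqrt{21 \left(-341 + 33\right) + 3900763} = \sqrt{21 \left(-308\right) + 3900763} = \sqrt{-6468 + 3900763} = \sqrt{3894295}$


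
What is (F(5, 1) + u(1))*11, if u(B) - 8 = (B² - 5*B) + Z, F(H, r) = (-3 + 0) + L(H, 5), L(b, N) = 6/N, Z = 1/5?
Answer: 132/5 ≈ 26.400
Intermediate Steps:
Z = ⅕ ≈ 0.20000
F(H, r) = -9/5 (F(H, r) = (-3 + 0) + 6/5 = -3 + 6*(⅕) = -3 + 6/5 = -9/5)
u(B) = 41/5 + B² - 5*B (u(B) = 8 + ((B² - 5*B) + ⅕) = 8 + (⅕ + B² - 5*B) = 41/5 + B² - 5*B)
(F(5, 1) + u(1))*11 = (-9/5 + (41/5 + 1² - 5*1))*11 = (-9/5 + (41/5 + 1 - 5))*11 = (-9/5 + 21/5)*11 = (12/5)*11 = 132/5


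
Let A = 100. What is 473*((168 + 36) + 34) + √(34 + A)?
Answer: 112574 + √134 ≈ 1.1259e+5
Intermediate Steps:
473*((168 + 36) + 34) + √(34 + A) = 473*((168 + 36) + 34) + √(34 + 100) = 473*(204 + 34) + √134 = 473*238 + √134 = 112574 + √134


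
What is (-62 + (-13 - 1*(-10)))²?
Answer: 4225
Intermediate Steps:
(-62 + (-13 - 1*(-10)))² = (-62 + (-13 + 10))² = (-62 - 3)² = (-65)² = 4225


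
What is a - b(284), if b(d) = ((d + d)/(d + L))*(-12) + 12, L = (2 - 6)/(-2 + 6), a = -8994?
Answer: -2541882/283 ≈ -8981.9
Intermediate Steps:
L = -1 (L = -4/4 = -4*¼ = -1)
b(d) = 12 - 24*d/(-1 + d) (b(d) = ((d + d)/(d - 1))*(-12) + 12 = ((2*d)/(-1 + d))*(-12) + 12 = (2*d/(-1 + d))*(-12) + 12 = -24*d/(-1 + d) + 12 = 12 - 24*d/(-1 + d))
a - b(284) = -8994 - 12*(-1 - 1*284)/(-1 + 284) = -8994 - 12*(-1 - 284)/283 = -8994 - 12*(-285)/283 = -8994 - 1*(-3420/283) = -8994 + 3420/283 = -2541882/283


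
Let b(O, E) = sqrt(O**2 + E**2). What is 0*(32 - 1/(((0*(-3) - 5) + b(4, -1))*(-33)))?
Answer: 0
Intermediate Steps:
b(O, E) = sqrt(E**2 + O**2)
0*(32 - 1/(((0*(-3) - 5) + b(4, -1))*(-33))) = 0*(32 - 1/(((0*(-3) - 5) + sqrt((-1)**2 + 4**2))*(-33))) = 0*(32 - (-1)/(((0 - 5) + sqrt(1 + 16))*33)) = 0*(32 - (-1)/((-5 + sqrt(17))*33)) = 0*(32 - (-1)/(33*(-5 + sqrt(17)))) = 0*(32 + 1/(33*(-5 + sqrt(17)))) = 0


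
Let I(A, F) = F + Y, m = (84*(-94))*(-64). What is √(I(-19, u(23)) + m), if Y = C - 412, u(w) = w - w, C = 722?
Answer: √505654 ≈ 711.09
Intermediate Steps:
u(w) = 0
m = 505344 (m = -7896*(-64) = 505344)
Y = 310 (Y = 722 - 412 = 310)
I(A, F) = 310 + F (I(A, F) = F + 310 = 310 + F)
√(I(-19, u(23)) + m) = √((310 + 0) + 505344) = √(310 + 505344) = √505654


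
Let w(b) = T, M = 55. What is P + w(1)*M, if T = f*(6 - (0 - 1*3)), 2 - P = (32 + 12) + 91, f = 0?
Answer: -133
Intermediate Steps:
P = -133 (P = 2 - ((32 + 12) + 91) = 2 - (44 + 91) = 2 - 1*135 = 2 - 135 = -133)
T = 0 (T = 0*(6 - (0 - 1*3)) = 0*(6 - (0 - 3)) = 0*(6 - 1*(-3)) = 0*(6 + 3) = 0*9 = 0)
w(b) = 0
P + w(1)*M = -133 + 0*55 = -133 + 0 = -133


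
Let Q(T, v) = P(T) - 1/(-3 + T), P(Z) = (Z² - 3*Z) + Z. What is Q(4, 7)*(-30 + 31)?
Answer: 7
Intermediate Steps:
P(Z) = Z² - 2*Z
Q(T, v) = -1/(-3 + T) + T*(-2 + T) (Q(T, v) = T*(-2 + T) - 1/(-3 + T) = -1/(-3 + T) + T*(-2 + T))
Q(4, 7)*(-30 + 31) = ((-1 + 4³ - 5*4² + 6*4)/(-3 + 4))*(-30 + 31) = ((-1 + 64 - 5*16 + 24)/1)*1 = (1*(-1 + 64 - 80 + 24))*1 = (1*7)*1 = 7*1 = 7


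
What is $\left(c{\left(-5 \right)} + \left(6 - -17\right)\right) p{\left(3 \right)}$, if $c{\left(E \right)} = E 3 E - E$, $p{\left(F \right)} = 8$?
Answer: $824$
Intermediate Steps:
$c{\left(E \right)} = - E + 3 E^{2}$ ($c{\left(E \right)} = 3 E E - E = 3 E^{2} - E = - E + 3 E^{2}$)
$\left(c{\left(-5 \right)} + \left(6 - -17\right)\right) p{\left(3 \right)} = \left(- 5 \left(-1 + 3 \left(-5\right)\right) + \left(6 - -17\right)\right) 8 = \left(- 5 \left(-1 - 15\right) + \left(6 + 17\right)\right) 8 = \left(\left(-5\right) \left(-16\right) + 23\right) 8 = \left(80 + 23\right) 8 = 103 \cdot 8 = 824$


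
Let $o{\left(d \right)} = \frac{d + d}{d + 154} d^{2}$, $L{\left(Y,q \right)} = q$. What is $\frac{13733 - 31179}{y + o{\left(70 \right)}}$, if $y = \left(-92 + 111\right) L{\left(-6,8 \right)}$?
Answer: $- \frac{34892}{6429} \approx -5.4273$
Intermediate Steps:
$o{\left(d \right)} = \frac{2 d^{3}}{154 + d}$ ($o{\left(d \right)} = \frac{2 d}{154 + d} d^{2} = \frac{2 d^{3}}{154 + d}$)
$y = 152$ ($y = \left(-92 + 111\right) 8 = 19 \cdot 8 = 152$)
$\frac{13733 - 31179}{y + o{\left(70 \right)}} = \frac{13733 - 31179}{152 + \frac{2 \cdot 70^{3}}{154 + 70}} = - \frac{17446}{152 + 2 \cdot 343000 \cdot \frac{1}{224}} = - \frac{17446}{152 + \frac{6125}{2}} = - \frac{17446}{\frac{6429}{2}} = \left(-17446\right) \frac{2}{6429} = - \frac{34892}{6429}$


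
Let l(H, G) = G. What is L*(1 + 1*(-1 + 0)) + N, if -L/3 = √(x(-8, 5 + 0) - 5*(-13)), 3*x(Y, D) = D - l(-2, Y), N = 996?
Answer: 996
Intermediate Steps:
x(Y, D) = -Y/3 + D/3 (x(Y, D) = (D - Y)/3 = -Y/3 + D/3)
L = -4*√39 (L = -3*√((-⅓*(-8) + (5 + 0)/3) - 5*(-13)) = -3*√((8/3 + (⅓)*5) + 65) = -3*√((8/3 + 5/3) + 65) = -3*√(13/3 + 65) = -4*√39 ≈ -24.980)
L*(1 + 1*(-1 + 0)) + N = (-4*√39)*(1 + 1*(-1 + 0)) + 996 = (-4*√39)*(1 + 1*(-1)) + 996 = (-4*√39)*(1 - 1) + 996 = -4*√39*0 + 996 = 0 + 996 = 996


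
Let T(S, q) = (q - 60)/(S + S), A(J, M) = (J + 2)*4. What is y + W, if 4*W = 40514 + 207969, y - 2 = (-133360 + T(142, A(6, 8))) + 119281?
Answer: 13644397/284 ≈ 48044.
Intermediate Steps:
A(J, M) = 8 + 4*J (A(J, M) = (2 + J)*4 = 8 + 4*J)
T(S, q) = (-60 + q)/(2*S) (T(S, q) = (-60 + q)/((2*S)) = (-60 + q)*(1/(2*S)) = (-60 + q)/(2*S))
y = -999474/71 (y = 2 + ((-133360 + (½)*(-60 + (8 + 4*6))/142) + 119281) = 2 + ((-133360 + (½)*(1/142)*(-60 + (8 + 24))) + 119281) = 2 + ((-133360 + (½)*(1/142)*(-60 + 32)) + 119281) = 2 + ((-133360 + (½)*(1/142)*(-28)) + 119281) = 2 + ((-133360 - 7/71) + 119281) = 2 + (-9468567/71 + 119281) = 2 - 999616/71 = -999474/71 ≈ -14077.)
W = 248483/4 (W = (40514 + 207969)/4 = (¼)*248483 = 248483/4 ≈ 62121.)
y + W = -999474/71 + 248483/4 = 13644397/284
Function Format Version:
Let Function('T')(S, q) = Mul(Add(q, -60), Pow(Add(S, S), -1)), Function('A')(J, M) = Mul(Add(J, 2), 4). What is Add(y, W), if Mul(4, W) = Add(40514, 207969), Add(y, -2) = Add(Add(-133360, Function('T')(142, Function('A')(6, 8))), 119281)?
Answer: Rational(13644397, 284) ≈ 48044.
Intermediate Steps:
Function('A')(J, M) = Add(8, Mul(4, J)) (Function('A')(J, M) = Mul(Add(2, J), 4) = Add(8, Mul(4, J)))
Function('T')(S, q) = Mul(Rational(1, 2), Pow(S, -1), Add(-60, q)) (Function('T')(S, q) = Mul(Add(-60, q), Pow(Mul(2, S), -1)) = Mul(Add(-60, q), Mul(Rational(1, 2), Pow(S, -1))) = Mul(Rational(1, 2), Pow(S, -1), Add(-60, q)))
y = Rational(-999474, 71) (y = Add(2, Add(Add(-133360, Mul(Rational(1, 2), Pow(142, -1), Add(-60, Add(8, Mul(4, 6))))), 119281)) = Add(2, Add(Add(-133360, Mul(Rational(1, 2), Rational(1, 142), Add(-60, Add(8, 24)))), 119281)) = Add(2, Add(Add(-133360, Mul(Rational(1, 2), Rational(1, 142), Add(-60, 32))), 119281)) = Add(2, Add(Add(-133360, Mul(Rational(1, 2), Rational(1, 142), -28)), 119281)) = Add(2, Add(Add(-133360, Rational(-7, 71)), 119281)) = Add(2, Add(Rational(-9468567, 71), 119281)) = Add(2, Rational(-999616, 71)) = Rational(-999474, 71) ≈ -14077.)
W = Rational(248483, 4) (W = Mul(Rational(1, 4), Add(40514, 207969)) = Mul(Rational(1, 4), 248483) = Rational(248483, 4) ≈ 62121.)
Add(y, W) = Add(Rational(-999474, 71), Rational(248483, 4)) = Rational(13644397, 284)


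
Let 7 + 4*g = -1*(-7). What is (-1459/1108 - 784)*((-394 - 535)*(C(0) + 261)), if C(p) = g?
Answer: 210979793439/1108 ≈ 1.9041e+8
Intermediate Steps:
g = 0 (g = -7/4 + (-1*(-7))/4 = -7/4 + (1/4)*7 = -7/4 + 7/4 = 0)
C(p) = 0
(-1459/1108 - 784)*((-394 - 535)*(C(0) + 261)) = (-1459/1108 - 784)*((-394 - 535)*(0 + 261)) = (-1459*1/1108 - 784)*(-929*261) = (-1459/1108 - 784)*(-242469) = -870131/1108*(-242469) = 210979793439/1108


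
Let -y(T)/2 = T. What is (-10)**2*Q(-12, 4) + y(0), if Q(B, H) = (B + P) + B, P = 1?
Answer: -2300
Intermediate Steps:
Q(B, H) = 1 + 2*B (Q(B, H) = (B + 1) + B = (1 + B) + B = 1 + 2*B)
y(T) = -2*T
(-10)**2*Q(-12, 4) + y(0) = (-10)**2*(1 + 2*(-12)) - 2*0 = 100*(1 - 24) + 0 = 100*(-23) + 0 = -2300 + 0 = -2300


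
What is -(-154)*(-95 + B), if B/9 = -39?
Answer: -68684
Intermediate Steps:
B = -351 (B = 9*(-39) = -351)
-(-154)*(-95 + B) = -(-154)*(-95 - 351) = -(-154)*(-446) = -1*68684 = -68684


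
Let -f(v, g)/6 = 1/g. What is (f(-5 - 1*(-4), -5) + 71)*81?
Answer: 29241/5 ≈ 5848.2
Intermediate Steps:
f(v, g) = -6/g
(f(-5 - 1*(-4), -5) + 71)*81 = (-6/(-5) + 71)*81 = (-6*(-1/5) + 71)*81 = (6/5 + 71)*81 = (361/5)*81 = 29241/5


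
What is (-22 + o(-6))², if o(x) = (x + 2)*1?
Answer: 676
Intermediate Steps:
o(x) = 2 + x (o(x) = (2 + x)*1 = 2 + x)
(-22 + o(-6))² = (-22 + (2 - 6))² = (-22 - 4)² = (-26)² = 676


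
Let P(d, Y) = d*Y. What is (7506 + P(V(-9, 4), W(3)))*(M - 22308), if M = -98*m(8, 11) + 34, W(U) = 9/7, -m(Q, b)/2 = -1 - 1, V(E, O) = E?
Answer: -169868718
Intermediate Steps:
m(Q, b) = 4 (m(Q, b) = -2*(-1 - 1) = -2*(-2) = 4)
W(U) = 9/7 (W(U) = 9*(⅐) = 9/7)
M = -358 (M = -98*4 + 34 = -392 + 34 = -358)
P(d, Y) = Y*d
(7506 + P(V(-9, 4), W(3)))*(M - 22308) = (7506 + (9/7)*(-9))*(-358 - 22308) = (7506 - 81/7)*(-22666) = (52461/7)*(-22666) = -169868718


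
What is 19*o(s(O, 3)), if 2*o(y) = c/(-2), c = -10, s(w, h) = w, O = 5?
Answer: 95/2 ≈ 47.500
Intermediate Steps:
o(y) = 5/2 (o(y) = (-10/(-2))/2 = (-10*(-½))/2 = (½)*5 = 5/2)
19*o(s(O, 3)) = 19*(5/2) = 95/2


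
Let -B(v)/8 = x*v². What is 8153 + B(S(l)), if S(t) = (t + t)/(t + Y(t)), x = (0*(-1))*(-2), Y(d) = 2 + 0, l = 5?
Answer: 8153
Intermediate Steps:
Y(d) = 2
x = 0 (x = 0*(-2) = 0)
S(t) = 2*t/(2 + t) (S(t) = (t + t)/(t + 2) = (2*t)/(2 + t) = 2*t/(2 + t))
B(v) = 0 (B(v) = -0*v² = -8*0 = 0)
8153 + B(S(l)) = 8153 + 0 = 8153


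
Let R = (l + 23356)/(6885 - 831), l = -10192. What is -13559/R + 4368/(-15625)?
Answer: -213775692767/34281250 ≈ -6235.9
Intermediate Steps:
R = 2194/1009 (R = (-10192 + 23356)/(6885 - 831) = 13164/6054 = 13164*(1/6054) = 2194/1009 ≈ 2.1744)
-13559/R + 4368/(-15625) = -13559/2194/1009 + 4368/(-15625) = -13559*1009/2194 + 4368*(-1/15625) = -13681031/2194 - 4368/15625 = -213775692767/34281250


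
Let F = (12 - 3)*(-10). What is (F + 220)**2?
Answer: 16900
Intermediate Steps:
F = -90 (F = 9*(-10) = -90)
(F + 220)**2 = (-90 + 220)**2 = 130**2 = 16900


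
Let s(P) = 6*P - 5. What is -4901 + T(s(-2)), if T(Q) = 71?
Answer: -4830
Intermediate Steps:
s(P) = -5 + 6*P
-4901 + T(s(-2)) = -4901 + 71 = -4830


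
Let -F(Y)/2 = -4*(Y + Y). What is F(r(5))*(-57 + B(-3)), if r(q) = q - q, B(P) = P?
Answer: 0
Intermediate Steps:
r(q) = 0
F(Y) = 16*Y (F(Y) = -(-8)*(Y + Y) = -(-8)*2*Y = -(-16)*Y = 16*Y)
F(r(5))*(-57 + B(-3)) = (16*0)*(-57 - 3) = 0*(-60) = 0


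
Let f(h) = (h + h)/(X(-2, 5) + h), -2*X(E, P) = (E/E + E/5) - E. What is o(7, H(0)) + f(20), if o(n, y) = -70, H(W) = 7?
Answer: -12690/187 ≈ -67.861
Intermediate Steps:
X(E, P) = -½ + 2*E/5 (X(E, P) = -((E/E + E/5) - E)/2 = -((1 + E*(⅕)) - E)/2 = -((1 + E/5) - E)/2 = -(1 - 4*E/5)/2 = -½ + 2*E/5)
f(h) = 2*h/(-13/10 + h) (f(h) = (h + h)/((-½ + (⅖)*(-2)) + h) = (2*h)/((-½ - ⅘) + h) = (2*h)/(-13/10 + h) = 2*h/(-13/10 + h))
o(7, H(0)) + f(20) = -70 + 20*20/(-13 + 10*20) = -70 + 20*20/(-13 + 200) = -70 + 20*20/187 = -70 + 20*20*(1/187) = -70 + 400/187 = -12690/187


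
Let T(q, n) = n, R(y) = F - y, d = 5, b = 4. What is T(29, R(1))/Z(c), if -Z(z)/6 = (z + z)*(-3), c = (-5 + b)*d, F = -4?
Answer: 1/36 ≈ 0.027778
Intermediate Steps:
R(y) = -4 - y
c = -5 (c = (-5 + 4)*5 = -1*5 = -5)
Z(z) = 36*z (Z(z) = -6*(z + z)*(-3) = -6*2*z*(-3) = -(-36)*z = 36*z)
T(29, R(1))/Z(c) = (-4 - 1*1)/((36*(-5))) = (-4 - 1)/(-180) = -5*(-1/180) = 1/36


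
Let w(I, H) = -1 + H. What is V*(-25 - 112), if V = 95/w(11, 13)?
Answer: -13015/12 ≈ -1084.6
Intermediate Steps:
V = 95/12 (V = 95/(-1 + 13) = 95/12 ≈ 7.9167)
V*(-25 - 112) = 95*(-25 - 112)/12 = (95/12)*(-137) = -13015/12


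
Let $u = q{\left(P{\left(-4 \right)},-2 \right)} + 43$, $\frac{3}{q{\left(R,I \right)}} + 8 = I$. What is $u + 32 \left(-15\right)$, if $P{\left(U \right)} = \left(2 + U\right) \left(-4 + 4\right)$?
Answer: $- \frac{4373}{10} \approx -437.3$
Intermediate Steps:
$P{\left(U \right)} = 0$ ($P{\left(U \right)} = \left(2 + U\right) 0 = 0$)
$q{\left(R,I \right)} = \frac{3}{-8 + I}$
$u = \frac{427}{10}$ ($u = \frac{3}{-8 - 2} + 43 = \frac{3}{-10} + 43 = 3 \left(- \frac{1}{10}\right) + 43 = - \frac{3}{10} + 43 = \frac{427}{10} \approx 42.7$)
$u + 32 \left(-15\right) = \frac{427}{10} + 32 \left(-15\right) = \frac{427}{10} - 480 = - \frac{4373}{10}$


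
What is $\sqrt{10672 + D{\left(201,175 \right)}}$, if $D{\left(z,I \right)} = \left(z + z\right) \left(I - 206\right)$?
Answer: $i \sqrt{1790} \approx 42.308 i$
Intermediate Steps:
$D{\left(z,I \right)} = 2 z \left(-206 + I\right)$
$\sqrt{10672 + D{\left(201,175 \right)}} = \sqrt{10672 + 2 \cdot 201 \left(-206 + 175\right)} = \sqrt{10672 + 2 \cdot 201 \left(-31\right)} = \sqrt{10672 - 12462} = \sqrt{-1790} = i \sqrt{1790}$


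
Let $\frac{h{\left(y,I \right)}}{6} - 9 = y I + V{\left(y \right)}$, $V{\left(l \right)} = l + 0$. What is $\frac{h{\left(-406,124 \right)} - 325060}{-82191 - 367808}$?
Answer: $\frac{629506}{449999} \approx 1.3989$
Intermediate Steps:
$V{\left(l \right)} = l$
$h{\left(y,I \right)} = 54 + 6 y + 6 I y$ ($h{\left(y,I \right)} = 54 + 6 \left(y I + y\right) = 54 + 6 \left(I y + y\right) = 54 + 6 \left(y + I y\right) = 54 + \left(6 y + 6 I y\right) = 54 + 6 y + 6 I y$)
$\frac{h{\left(-406,124 \right)} - 325060}{-82191 - 367808} = \frac{\left(54 + 6 \left(-406\right) + 6 \cdot 124 \left(-406\right)\right) - 325060}{-82191 - 367808} = \frac{\left(54 - 2436 - 302064\right) - 325060}{-449999} = \left(-304446 - 325060\right) \left(- \frac{1}{449999}\right) = \left(-629506\right) \left(- \frac{1}{449999}\right) = \frac{629506}{449999}$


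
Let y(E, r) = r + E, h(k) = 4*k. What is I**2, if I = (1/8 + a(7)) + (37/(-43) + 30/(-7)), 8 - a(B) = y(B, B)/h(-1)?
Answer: 243391201/5798464 ≈ 41.975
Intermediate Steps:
y(E, r) = E + r
a(B) = 8 + B/2 (a(B) = 8 - (B + B)/(4*(-1)) = 8 - 2*B/(-4) = 8 - 2*B*(-1)/4 = 8 - (-1)*B/2 = 8 + B/2)
I = 15601/2408 (I = (1/8 + (8 + (1/2)*7)) + (37/(-43) + 30/(-7)) = (1/8 + (8 + 7/2)) + (37*(-1/43) + 30*(-1/7)) = (1/8 + 23/2) + (-37/43 - 30/7) = 93/8 - 1549/301 = 15601/2408 ≈ 6.4788)
I**2 = (15601/2408)**2 = 243391201/5798464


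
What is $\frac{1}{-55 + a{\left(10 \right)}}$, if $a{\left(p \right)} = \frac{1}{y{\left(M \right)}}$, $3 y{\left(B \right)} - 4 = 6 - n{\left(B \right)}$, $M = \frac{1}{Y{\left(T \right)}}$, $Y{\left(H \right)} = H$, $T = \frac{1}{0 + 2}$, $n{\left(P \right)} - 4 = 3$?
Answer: $- \frac{1}{54} \approx -0.018519$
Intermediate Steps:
$n{\left(P \right)} = 7$ ($n{\left(P \right)} = 4 + 3 = 7$)
$T = \frac{1}{2} \approx 0.5$
$M = 2$ ($M = \frac{1}{\frac{1}{2}} = 2$)
$y{\left(B \right)} = 1$ ($y{\left(B \right)} = \frac{4}{3} + \frac{6 - 7}{3} = \frac{4}{3} + \frac{1}{3} \left(-1\right) = \frac{4}{3} - \frac{1}{3} = 1$)
$a{\left(p \right)} = 1$ ($a{\left(p \right)} = 1^{-1} = 1$)
$\frac{1}{-55 + a{\left(10 \right)}} = \frac{1}{-55 + 1} = \frac{1}{-54} = - \frac{1}{54}$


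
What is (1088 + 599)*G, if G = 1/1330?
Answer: 241/190 ≈ 1.2684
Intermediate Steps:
G = 1/1330 ≈ 0.00075188
(1088 + 599)*G = (1088 + 599)*(1/1330) = 1687*(1/1330) = 241/190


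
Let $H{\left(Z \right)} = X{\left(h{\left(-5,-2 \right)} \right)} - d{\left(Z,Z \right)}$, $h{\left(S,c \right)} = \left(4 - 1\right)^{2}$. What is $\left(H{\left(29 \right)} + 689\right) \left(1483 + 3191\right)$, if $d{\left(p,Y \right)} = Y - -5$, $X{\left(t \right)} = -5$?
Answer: $3038100$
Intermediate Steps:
$h{\left(S,c \right)} = 9$ ($h{\left(S,c \right)} = 3^{2} = 9$)
$d{\left(p,Y \right)} = 5 + Y$ ($d{\left(p,Y \right)} = Y + 5 = 5 + Y$)
$H{\left(Z \right)} = -10 - Z$ ($H{\left(Z \right)} = -5 - \left(5 + Z\right) = -10 - Z$)
$\left(H{\left(29 \right)} + 689\right) \left(1483 + 3191\right) = \left(\left(-10 - 29\right) + 689\right) \left(1483 + 3191\right) = \left(\left(-10 - 29\right) + 689\right) 4674 = \left(-39 + 689\right) 4674 = 650 \cdot 4674 = 3038100$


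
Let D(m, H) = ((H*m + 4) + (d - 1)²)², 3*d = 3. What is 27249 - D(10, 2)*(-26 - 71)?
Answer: 83121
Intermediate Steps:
d = 1 (d = (⅓)*3 = 1)
D(m, H) = (4 + H*m)² (D(m, H) = ((H*m + 4) + (1 - 1)²)² = ((4 + H*m) + 0²)² = ((4 + H*m) + 0)² = (4 + H*m)²)
27249 - D(10, 2)*(-26 - 71) = 27249 - (4 + 2*10)²*(-26 - 71) = 27249 - (4 + 20)²*(-97) = 27249 - 24²*(-97) = 27249 - 576*(-97) = 27249 - 1*(-55872) = 27249 + 55872 = 83121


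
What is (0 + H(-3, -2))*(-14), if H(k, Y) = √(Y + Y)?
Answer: -28*I ≈ -28.0*I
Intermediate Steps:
H(k, Y) = √2*√Y (H(k, Y) = √(2*Y) = √2*√Y)
(0 + H(-3, -2))*(-14) = (0 + √2*√(-2))*(-14) = (0 + √2*(I*√2))*(-14) = (0 + 2*I)*(-14) = (2*I)*(-14) = -28*I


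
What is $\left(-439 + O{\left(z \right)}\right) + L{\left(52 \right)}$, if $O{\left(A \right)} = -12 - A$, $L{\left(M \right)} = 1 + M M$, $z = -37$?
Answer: $2291$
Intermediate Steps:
$L{\left(M \right)} = 1 + M^{2}$
$\left(-439 + O{\left(z \right)}\right) + L{\left(52 \right)} = \left(-439 - -25\right) + \left(1 + 52^{2}\right) = \left(-439 + \left(-12 + 37\right)\right) + \left(1 + 2704\right) = \left(-439 + 25\right) + 2705 = -414 + 2705 = 2291$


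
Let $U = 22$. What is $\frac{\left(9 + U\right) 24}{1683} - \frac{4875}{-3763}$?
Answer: $\frac{3668099}{2111043} \approx 1.7376$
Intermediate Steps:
$\frac{\left(9 + U\right) 24}{1683} - \frac{4875}{-3763} = \frac{\left(9 + 22\right) 24}{1683} - \frac{4875}{-3763} = 31 \cdot 24 \cdot \frac{1}{1683} - - \frac{4875}{3763} = 744 \cdot \frac{1}{1683} + \frac{4875}{3763} = \frac{248}{561} + \frac{4875}{3763} = \frac{3668099}{2111043}$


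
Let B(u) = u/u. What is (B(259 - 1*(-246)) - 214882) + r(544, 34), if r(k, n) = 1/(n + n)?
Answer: -14611907/68 ≈ -2.1488e+5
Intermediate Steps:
r(k, n) = 1/(2*n)
B(u) = 1
(B(259 - 1*(-246)) - 214882) + r(544, 34) = (1 - 214882) + (½)/34 = -214881 + (½)*(1/34) = -214881 + 1/68 = -14611907/68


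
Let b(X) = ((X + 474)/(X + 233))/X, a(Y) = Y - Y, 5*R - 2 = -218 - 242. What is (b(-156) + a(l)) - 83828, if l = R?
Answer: -167823709/2002 ≈ -83828.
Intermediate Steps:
R = -458/5 (R = 2/5 + (-218 - 242)/5 = 2/5 + (1/5)*(-460) = 2/5 - 92 = -458/5 ≈ -91.600)
l = -458/5 ≈ -91.600
a(Y) = 0
b(X) = (474 + X)/(X*(233 + X)) (b(X) = ((474 + X)/(233 + X))/X = (474 + X)/(X*(233 + X)))
(b(-156) + a(l)) - 83828 = ((474 - 156)/((-156)*(233 - 156)) + 0) - 83828 = (-1/156*318/77 + 0) - 83828 = (-1/156*1/77*318 + 0) - 83828 = (-53/2002 + 0) - 83828 = -53/2002 - 83828 = -167823709/2002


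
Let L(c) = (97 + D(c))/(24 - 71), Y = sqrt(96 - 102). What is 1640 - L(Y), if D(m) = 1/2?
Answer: 154355/94 ≈ 1642.1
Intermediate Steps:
D(m) = 1/2 (D(m) = 1*(1/2) = 1/2)
Y = I*sqrt(6) (Y = sqrt(-6) = I*sqrt(6) ≈ 2.4495*I)
L(c) = -195/94 (L(c) = (97 + 1/2)/(24 - 71) = (195/2)/(-47) = (195/2)*(-1/47) = -195/94)
1640 - L(Y) = 1640 - 1*(-195/94) = 1640 + 195/94 = 154355/94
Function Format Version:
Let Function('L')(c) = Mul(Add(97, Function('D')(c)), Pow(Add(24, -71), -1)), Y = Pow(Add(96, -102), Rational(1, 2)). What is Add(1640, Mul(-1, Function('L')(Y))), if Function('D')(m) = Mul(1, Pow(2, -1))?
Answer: Rational(154355, 94) ≈ 1642.1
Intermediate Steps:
Function('D')(m) = Rational(1, 2) (Function('D')(m) = Mul(1, Rational(1, 2)) = Rational(1, 2))
Y = Mul(I, Pow(6, Rational(1, 2))) (Y = Pow(-6, Rational(1, 2)) = Mul(I, Pow(6, Rational(1, 2))) ≈ Mul(2.4495, I))
Function('L')(c) = Rational(-195, 94) (Function('L')(c) = Mul(Add(97, Rational(1, 2)), Pow(Add(24, -71), -1)) = Mul(Rational(195, 2), Pow(-47, -1)) = Mul(Rational(195, 2), Rational(-1, 47)) = Rational(-195, 94))
Add(1640, Mul(-1, Function('L')(Y))) = Add(1640, Mul(-1, Rational(-195, 94))) = Add(1640, Rational(195, 94)) = Rational(154355, 94)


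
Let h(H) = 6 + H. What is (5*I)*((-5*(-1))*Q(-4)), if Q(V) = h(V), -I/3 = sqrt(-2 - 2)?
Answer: -300*I ≈ -300.0*I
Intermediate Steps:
I = -6*I (I = -3*sqrt(-2 - 2) = -6*I ≈ -6.0*I)
Q(V) = 6 + V
(5*I)*((-5*(-1))*Q(-4)) = (5*(-6*I))*((-5*(-1))*(6 - 4)) = (-30*I)*(5*2) = -30*I*10 = -300*I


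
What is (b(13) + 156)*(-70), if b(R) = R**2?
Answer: -22750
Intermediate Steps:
(b(13) + 156)*(-70) = (13**2 + 156)*(-70) = (169 + 156)*(-70) = 325*(-70) = -22750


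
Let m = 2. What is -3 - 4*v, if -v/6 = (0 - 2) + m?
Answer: -3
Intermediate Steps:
v = 0 (v = -6*((0 - 2) + 2) = -6*(-2 + 2) = -6*0 = 0)
-3 - 4*v = -3 - 4*0 = -3 + 0 = -3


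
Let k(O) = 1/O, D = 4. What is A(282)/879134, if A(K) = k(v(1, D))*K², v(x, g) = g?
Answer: 19881/879134 ≈ 0.022614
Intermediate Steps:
A(K) = K²/4
A(282)/879134 = ((¼)*282²)/879134 = ((¼)*79524)*(1/879134) = 19881*(1/879134) = 19881/879134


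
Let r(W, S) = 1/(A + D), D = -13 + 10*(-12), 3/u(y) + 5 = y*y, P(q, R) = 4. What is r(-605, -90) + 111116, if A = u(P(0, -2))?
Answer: 162229349/1460 ≈ 1.1112e+5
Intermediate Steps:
u(y) = 3/(-5 + y²) (u(y) = 3/(-5 + y*y) = 3/(-5 + y²))
D = -133 (D = -13 - 120 = -133)
A = 3/11 (A = 3/(-5 + 4²) = 3/(-5 + 16) = 3/11 ≈ 0.27273)
r(W, S) = -11/1460 (r(W, S) = 1/(3/11 - 133) = 1/(-1460/11) = -11/1460)
r(-605, -90) + 111116 = -11/1460 + 111116 = 162229349/1460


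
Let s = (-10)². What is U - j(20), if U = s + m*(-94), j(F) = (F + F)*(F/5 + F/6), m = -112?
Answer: 31004/3 ≈ 10335.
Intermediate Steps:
s = 100
j(F) = 11*F²/15 (j(F) = (2*F)*(F*(⅕) + F*(⅙)) = (2*F)*(F/5 + F/6) = (2*F)*(11*F/30) = 11*F²/15)
U = 10628 (U = 100 - 112*(-94) = 100 + 10528 = 10628)
U - j(20) = 10628 - 11*20²/15 = 10628 - 11*400/15 = 10628 - 1*880/3 = 10628 - 880/3 = 31004/3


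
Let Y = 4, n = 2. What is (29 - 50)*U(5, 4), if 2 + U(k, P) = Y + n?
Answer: -84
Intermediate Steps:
U(k, P) = 4 (U(k, P) = -2 + (4 + 2) = -2 + 6 = 4)
(29 - 50)*U(5, 4) = (29 - 50)*4 = -21*4 = -84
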